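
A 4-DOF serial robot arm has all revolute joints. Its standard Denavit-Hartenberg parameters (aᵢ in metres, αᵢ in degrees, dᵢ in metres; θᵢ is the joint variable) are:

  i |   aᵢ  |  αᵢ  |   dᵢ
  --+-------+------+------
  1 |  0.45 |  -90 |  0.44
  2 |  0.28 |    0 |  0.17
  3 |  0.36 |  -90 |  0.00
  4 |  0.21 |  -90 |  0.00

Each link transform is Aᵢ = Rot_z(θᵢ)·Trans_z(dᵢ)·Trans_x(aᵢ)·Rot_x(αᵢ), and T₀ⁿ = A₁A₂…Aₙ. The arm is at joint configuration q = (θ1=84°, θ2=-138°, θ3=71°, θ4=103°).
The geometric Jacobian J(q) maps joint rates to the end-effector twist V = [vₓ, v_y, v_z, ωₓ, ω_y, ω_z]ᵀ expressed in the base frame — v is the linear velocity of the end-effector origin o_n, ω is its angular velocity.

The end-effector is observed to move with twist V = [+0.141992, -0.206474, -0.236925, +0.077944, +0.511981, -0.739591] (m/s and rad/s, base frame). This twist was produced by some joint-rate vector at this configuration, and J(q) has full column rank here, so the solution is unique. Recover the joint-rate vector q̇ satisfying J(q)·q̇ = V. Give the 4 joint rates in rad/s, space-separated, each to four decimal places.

-0.5200 -0.6440 0.6200 0.5620

o_n = [0.0725, 0.3585, 0.9153]
J₁: ẑ×o_n = [-0.3585, 0.0725, 0.0000], ω = ẑ
J2: z=[-0.9945, 0.1045, 0.0000] o=[0.0470, 0.4475, 0.4400] → [0.0497, 0.4727, 0.0859, -0.9945, 0.1045, 0.0000]
J3: z=[-0.9945, 0.1045, 0.0000] o=[-0.1438, 0.2584, 0.6274] → [0.0301, 0.2863, -0.1222, -0.9945, 0.1045, 0.0000]
J4: z=[0.0962, 0.9155, -0.3907] o=[-0.1291, 0.3983, 0.9587] → [-0.0553, -0.0746, -0.1884, 0.0962, 0.9155, -0.3907]
q̇ = J⁺·V = [-0.5200, -0.6440, 0.6200, 0.5620]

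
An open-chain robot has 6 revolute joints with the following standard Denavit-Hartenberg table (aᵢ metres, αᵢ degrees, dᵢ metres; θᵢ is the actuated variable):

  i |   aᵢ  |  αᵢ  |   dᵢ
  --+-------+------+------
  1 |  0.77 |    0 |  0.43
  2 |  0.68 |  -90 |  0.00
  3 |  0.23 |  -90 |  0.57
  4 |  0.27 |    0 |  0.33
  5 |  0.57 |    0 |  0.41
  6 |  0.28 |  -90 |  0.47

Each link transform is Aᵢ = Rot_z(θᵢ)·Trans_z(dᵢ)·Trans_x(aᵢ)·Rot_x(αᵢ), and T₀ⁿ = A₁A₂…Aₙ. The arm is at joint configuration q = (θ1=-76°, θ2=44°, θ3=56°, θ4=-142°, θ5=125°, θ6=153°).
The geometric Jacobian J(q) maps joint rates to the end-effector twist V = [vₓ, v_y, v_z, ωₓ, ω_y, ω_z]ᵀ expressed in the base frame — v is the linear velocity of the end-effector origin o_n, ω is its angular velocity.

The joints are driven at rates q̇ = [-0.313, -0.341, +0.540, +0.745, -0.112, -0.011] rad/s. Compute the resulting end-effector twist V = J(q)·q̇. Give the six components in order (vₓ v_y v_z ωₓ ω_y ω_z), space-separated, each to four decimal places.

o_n = [0.4588, -0.0821, -0.5458]
J₁: ẑ×o_n = [0.0821, 0.4588, -0.0000], ω = ẑ
J2: z=[0.0000, 0.0000, 1.0000] o=[0.1863, -0.7471, 0.4300] → [-0.6650, 0.2725, 0.0000, 0.0000, 0.0000, 1.0000]
J3: z=[0.5299, 0.8480, 0.0000] o=[0.7630, -1.1075, 0.4300] → [-0.8276, 0.5171, 0.8013, 0.5299, 0.8480, 0.0000]
J4: z=[-0.7031, 0.4393, -0.5592] o=[1.1741, -0.6922, 0.2393] → [-0.0038, -0.1520, -0.1147, -0.7031, 0.4393, -0.5592]
J5: z=[-0.7031, 0.4393, -0.5592] o=[0.9293, -0.3432, 0.2312] → [-0.1953, -0.2832, 0.0231, -0.7031, 0.4393, -0.5592]
J6: z=[-0.7031, 0.4393, -0.5592] o=[0.9878, -0.1833, -0.4500] → [0.0145, 0.2284, 0.1613, -0.7031, 0.4393, -0.5592]
V = J·q̇ = [-0.2269, -0.0413, 0.3429, -0.1511, 0.7312, -1.0018]

-0.2269 -0.0413 0.3429 -0.1511 0.7312 -1.0018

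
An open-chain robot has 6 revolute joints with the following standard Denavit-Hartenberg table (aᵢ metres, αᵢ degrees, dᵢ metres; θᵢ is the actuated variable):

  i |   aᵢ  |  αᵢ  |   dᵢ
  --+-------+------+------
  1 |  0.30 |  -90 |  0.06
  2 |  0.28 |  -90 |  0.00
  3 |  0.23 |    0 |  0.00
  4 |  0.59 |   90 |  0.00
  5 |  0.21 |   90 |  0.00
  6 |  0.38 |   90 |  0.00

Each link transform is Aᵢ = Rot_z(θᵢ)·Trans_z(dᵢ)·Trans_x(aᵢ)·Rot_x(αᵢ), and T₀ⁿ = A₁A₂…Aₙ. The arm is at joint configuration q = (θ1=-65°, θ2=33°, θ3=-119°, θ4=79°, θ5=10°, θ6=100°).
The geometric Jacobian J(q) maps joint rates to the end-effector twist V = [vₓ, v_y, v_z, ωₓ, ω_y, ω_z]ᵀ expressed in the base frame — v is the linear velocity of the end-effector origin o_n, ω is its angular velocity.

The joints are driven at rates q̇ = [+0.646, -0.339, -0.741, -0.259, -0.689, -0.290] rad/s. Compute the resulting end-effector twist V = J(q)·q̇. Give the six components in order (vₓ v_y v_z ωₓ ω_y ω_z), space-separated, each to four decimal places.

0.2142 1.3900 0.6489 -0.5072 -1.0400 1.0250

o_n = [1.1627, -0.2259, -0.2271]
J₁: ẑ×o_n = [0.2259, 1.1627, -0.0000], ω = ẑ
J2: z=[0.9063, 0.4226, 0.0000] o=[0.1268, -0.2719, 0.0600] → [-0.1213, 0.2602, -0.3961, 0.9063, 0.4226, 0.0000]
J3: z=[-0.2302, 0.4936, -0.8387] o=[0.2260, -0.4847, -0.0925] → [0.1506, -0.8165, -0.5219, -0.2302, 0.4936, -0.8387]
J4: z=[-0.2302, 0.4936, -0.8387] o=[0.3688, -0.3149, -0.0318] → [-0.0217, -0.7107, -0.4123, -0.2302, 0.4936, -0.8387]
J5: z=[0.4664, 0.8123, 0.3501] o=[0.8727, -0.4982, -0.2779] → [-0.0540, 0.0778, -0.1085, 0.4664, 0.8123, 0.3501]
J6: z=[0.3750, -0.5400, 0.7535] o=[1.0410, -0.5444, -0.3948] → [-0.3306, 0.0288, 0.1852, 0.3750, -0.5400, 0.7535]
V = J·q̇ = [0.2142, 1.3900, 0.6489, -0.5072, -1.0400, 1.0250]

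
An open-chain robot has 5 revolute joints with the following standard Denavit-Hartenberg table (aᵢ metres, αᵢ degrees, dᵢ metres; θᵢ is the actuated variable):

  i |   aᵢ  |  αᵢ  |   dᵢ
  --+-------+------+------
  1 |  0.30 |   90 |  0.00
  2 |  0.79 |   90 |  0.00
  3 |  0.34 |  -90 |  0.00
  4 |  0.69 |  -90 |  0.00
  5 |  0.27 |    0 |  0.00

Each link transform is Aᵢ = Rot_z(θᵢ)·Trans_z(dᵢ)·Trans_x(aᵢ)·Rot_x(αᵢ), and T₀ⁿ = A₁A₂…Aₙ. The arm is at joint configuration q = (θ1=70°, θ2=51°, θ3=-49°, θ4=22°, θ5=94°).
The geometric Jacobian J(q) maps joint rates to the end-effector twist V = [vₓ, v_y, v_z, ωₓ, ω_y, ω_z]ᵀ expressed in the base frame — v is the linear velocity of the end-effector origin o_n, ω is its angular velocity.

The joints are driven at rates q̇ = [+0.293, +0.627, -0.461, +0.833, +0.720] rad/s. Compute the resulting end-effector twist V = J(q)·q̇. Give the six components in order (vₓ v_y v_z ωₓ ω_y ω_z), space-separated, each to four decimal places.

-0.7291 -1.5649 0.1246 1.0913 -1.0280 1.3543

o_n = [-0.5506, 1.1274, 1.1048]
J₁: ẑ×o_n = [-1.1274, -0.5506, 0.0000], ω = ẑ
J2: z=[0.9397, -0.3420, 0.0000] o=[0.1026, 0.2819, 0.0000] → [-0.3779, -1.0382, 0.5711, 0.9397, -0.3420, 0.0000]
J3: z=[0.2658, 0.7303, -0.6293] o=[0.2726, 0.7491, 0.6139] → [0.5966, 0.3876, 0.7017, 0.2658, 0.7303, -0.6293]
J4: z=[0.7789, 0.2219, 0.5865] o=[0.0795, 0.9688, 0.7873] → [-0.0226, -0.6169, 0.2634, 0.7789, 0.2219, 0.5865]
J5: z=[-0.0337, -0.9191, 0.3925] o=[-0.3525, 1.1933, 1.2761] → [0.1833, -0.0835, -0.1798, -0.0337, -0.9191, 0.3925]
V = J·q̇ = [-0.7291, -1.5649, 0.1246, 1.0913, -1.0280, 1.3543]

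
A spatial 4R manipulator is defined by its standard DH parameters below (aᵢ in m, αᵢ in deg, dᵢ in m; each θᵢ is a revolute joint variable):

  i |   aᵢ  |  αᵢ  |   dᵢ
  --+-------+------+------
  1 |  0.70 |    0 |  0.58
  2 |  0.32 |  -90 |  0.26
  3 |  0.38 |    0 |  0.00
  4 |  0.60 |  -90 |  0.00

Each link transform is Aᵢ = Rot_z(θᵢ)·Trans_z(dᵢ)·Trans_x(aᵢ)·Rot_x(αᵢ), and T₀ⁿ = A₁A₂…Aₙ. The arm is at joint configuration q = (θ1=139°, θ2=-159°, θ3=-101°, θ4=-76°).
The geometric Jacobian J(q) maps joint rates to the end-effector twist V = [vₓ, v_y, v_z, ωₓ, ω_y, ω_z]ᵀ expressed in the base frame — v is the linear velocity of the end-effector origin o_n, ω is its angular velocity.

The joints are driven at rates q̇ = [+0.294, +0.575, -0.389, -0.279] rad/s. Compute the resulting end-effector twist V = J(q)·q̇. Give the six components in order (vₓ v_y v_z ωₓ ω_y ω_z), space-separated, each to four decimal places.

o_n = [-0.8588, 0.5795, 1.2444]
J₁: ẑ×o_n = [-0.5795, -0.8588, 0.0000], ω = ẑ
J2: z=[0.0000, 0.0000, 1.0000] o=[-0.5283, 0.4592, 0.5800] → [-0.1203, -0.3305, 0.0000, 0.0000, 0.0000, 1.0000]
J3: z=[0.3420, 0.9397, 0.0000] o=[-0.2276, 0.3498, 0.8400] → [0.3800, -0.1383, 0.6717, 0.3420, 0.9397, 0.0000]
J4: z=[0.3420, 0.9397, 0.0000] o=[-0.2957, 0.3746, 1.2130] → [0.0295, -0.0107, 0.5992, 0.3420, 0.9397, 0.0000]
V = J·q̇ = [-0.3956, -0.3857, -0.4285, -0.2285, -0.6277, 0.8690]

-0.3956 -0.3857 -0.4285 -0.2285 -0.6277 0.8690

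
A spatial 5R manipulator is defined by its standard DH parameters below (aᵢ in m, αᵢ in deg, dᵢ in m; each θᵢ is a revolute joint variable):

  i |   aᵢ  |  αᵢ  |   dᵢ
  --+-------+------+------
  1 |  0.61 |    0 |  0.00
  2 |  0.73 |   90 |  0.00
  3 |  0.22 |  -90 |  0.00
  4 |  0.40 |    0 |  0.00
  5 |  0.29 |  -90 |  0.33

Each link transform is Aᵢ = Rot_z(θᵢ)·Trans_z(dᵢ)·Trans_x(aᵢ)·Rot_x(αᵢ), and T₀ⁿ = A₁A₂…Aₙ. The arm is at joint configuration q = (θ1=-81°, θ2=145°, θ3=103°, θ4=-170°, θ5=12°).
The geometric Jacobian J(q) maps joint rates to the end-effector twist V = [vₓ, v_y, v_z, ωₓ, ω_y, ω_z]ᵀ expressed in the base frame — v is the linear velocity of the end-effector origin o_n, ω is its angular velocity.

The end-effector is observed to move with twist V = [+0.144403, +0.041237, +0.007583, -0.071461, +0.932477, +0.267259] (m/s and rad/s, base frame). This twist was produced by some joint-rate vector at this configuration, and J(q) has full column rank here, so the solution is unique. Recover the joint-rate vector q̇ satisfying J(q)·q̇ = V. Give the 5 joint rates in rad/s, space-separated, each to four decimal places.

o_n = [0.4782, -0.2239, -0.5057]
J₁: ẑ×o_n = [0.2239, 0.4782, -0.0000], ω = ẑ
J2: z=[0.0000, 0.0000, 1.0000] o=[0.0954, -0.6025, 0.0000] → [-0.3786, 0.3828, 0.0000, 0.0000, 0.0000, 1.0000]
J3: z=[0.8988, -0.4384, 0.0000] o=[0.4154, 0.0536, 0.0000] → [0.2217, 0.4545, -0.2219, 0.8988, -0.4384, 0.0000]
J4: z=[-0.4271, -0.8758, -0.2250] o=[0.3937, 0.0091, 0.2144] → [0.5782, -0.3266, 0.1735, -0.4271, -0.8758, -0.2250]
J5: z=[-0.4271, -0.8758, -0.2250] o=[0.4950, 0.0583, -0.1695] → [0.2310, -0.1398, 0.1059, -0.4271, -0.8758, -0.2250]
q̇ = J⁺·V = [0.8650, -0.7840, -0.4730, -0.1440, -0.6840]

0.8650 -0.7840 -0.4730 -0.1440 -0.6840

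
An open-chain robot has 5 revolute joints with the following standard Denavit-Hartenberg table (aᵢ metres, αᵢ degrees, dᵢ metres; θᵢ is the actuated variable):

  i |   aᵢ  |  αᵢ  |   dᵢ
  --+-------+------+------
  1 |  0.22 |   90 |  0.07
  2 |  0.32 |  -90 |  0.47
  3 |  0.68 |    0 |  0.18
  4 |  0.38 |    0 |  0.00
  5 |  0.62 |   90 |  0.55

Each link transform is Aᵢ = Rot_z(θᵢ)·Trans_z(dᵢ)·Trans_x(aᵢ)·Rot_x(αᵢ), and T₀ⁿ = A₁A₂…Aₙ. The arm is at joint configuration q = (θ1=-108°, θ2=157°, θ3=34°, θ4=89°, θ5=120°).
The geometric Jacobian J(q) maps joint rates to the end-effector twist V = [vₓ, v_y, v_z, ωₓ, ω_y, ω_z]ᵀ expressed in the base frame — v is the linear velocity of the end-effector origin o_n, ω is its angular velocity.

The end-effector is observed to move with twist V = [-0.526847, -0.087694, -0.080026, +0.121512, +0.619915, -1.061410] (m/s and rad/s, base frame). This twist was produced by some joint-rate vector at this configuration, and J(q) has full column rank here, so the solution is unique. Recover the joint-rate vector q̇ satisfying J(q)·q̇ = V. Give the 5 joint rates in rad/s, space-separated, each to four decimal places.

0.4160 0.0760 0.9660 0.9100 -0.2710

o_n = [-0.1750, 0.5081, -0.4475]
J₁: ẑ×o_n = [-0.5081, -0.1750, 0.0000], ω = ẑ
J2: z=[-0.9511, 0.3090, 0.0000] o=[-0.0680, -0.2092, 0.0700] → [-0.1599, -0.4922, -0.6491, -0.9511, 0.3090, 0.0000]
J3: z=[0.1207, 0.3716, -0.9205] o=[-0.4240, 0.2162, 0.1950] → [0.0299, -0.1515, -0.0573, 0.1207, 0.3716, -0.9205]
J4: z=[0.1207, 0.3716, -0.9205] o=[0.1198, 0.6591, 0.2496] → [-0.3980, 0.3556, 0.0913, 0.1207, 0.3716, -0.9205]
J5: z=[0.1207, 0.3716, -0.9205] o=[0.3640, 0.3794, 0.1687] → [-0.1106, 0.5706, 0.2158, 0.1207, 0.3716, -0.9205]
q̇ = J⁺·V = [0.4160, 0.0760, 0.9660, 0.9100, -0.2710]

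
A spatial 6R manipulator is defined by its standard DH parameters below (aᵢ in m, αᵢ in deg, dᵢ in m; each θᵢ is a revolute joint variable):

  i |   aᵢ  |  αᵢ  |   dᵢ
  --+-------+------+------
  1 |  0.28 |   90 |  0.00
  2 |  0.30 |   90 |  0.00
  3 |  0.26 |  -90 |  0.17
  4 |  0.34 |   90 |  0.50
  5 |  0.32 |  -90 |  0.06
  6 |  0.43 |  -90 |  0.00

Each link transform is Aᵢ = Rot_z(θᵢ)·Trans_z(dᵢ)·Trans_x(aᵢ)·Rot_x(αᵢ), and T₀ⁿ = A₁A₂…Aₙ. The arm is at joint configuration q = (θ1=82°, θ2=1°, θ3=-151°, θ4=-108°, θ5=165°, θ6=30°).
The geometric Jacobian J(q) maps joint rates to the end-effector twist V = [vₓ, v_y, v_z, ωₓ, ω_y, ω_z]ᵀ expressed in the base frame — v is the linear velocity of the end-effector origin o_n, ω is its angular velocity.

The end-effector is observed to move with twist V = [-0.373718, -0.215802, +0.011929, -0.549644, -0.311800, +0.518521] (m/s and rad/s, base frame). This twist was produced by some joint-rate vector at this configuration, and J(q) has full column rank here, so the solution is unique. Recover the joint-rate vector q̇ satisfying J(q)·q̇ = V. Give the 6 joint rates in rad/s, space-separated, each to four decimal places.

0.1630 0.1930 -0.5460 0.5410 -0.6920 0.1220

o_n = [-0.7683, 0.5749, 0.0980]
J₁: ẑ×o_n = [-0.5749, -0.7683, 0.0000], ω = ẑ
J2: z=[0.9903, -0.1392, 0.0000] o=[0.0390, 0.2773, 0.0000] → [-0.0136, -0.0971, 0.1824, 0.9903, -0.1392, 0.0000]
J3: z=[0.0024, 0.0173, -0.9998] o=[0.0807, 0.5743, 0.0052] → [0.0022, 0.8486, 0.0147, 0.0024, 0.0173, -0.9998]
J4: z=[-0.7986, 0.6017, 0.0085] o=[-0.0753, 0.3696, -0.1687] → [0.1588, 0.2071, 0.2530, -0.7986, 0.6017, 0.0085]
J5: z=[0.5716, 0.7541, 0.3235] o=[-0.4106, 0.7600, -0.4862] → [0.5004, -0.4496, 0.1639, 0.5716, 0.7541, 0.3235]
J6: z=[0.7227, -0.6494, 0.2367] o=[-0.5007, 0.7737, -0.1736] → [-0.1293, -0.2596, -0.3174, 0.7227, -0.6494, 0.2367]
q̇ = J⁺·V = [0.1630, 0.1930, -0.5460, 0.5410, -0.6920, 0.1220]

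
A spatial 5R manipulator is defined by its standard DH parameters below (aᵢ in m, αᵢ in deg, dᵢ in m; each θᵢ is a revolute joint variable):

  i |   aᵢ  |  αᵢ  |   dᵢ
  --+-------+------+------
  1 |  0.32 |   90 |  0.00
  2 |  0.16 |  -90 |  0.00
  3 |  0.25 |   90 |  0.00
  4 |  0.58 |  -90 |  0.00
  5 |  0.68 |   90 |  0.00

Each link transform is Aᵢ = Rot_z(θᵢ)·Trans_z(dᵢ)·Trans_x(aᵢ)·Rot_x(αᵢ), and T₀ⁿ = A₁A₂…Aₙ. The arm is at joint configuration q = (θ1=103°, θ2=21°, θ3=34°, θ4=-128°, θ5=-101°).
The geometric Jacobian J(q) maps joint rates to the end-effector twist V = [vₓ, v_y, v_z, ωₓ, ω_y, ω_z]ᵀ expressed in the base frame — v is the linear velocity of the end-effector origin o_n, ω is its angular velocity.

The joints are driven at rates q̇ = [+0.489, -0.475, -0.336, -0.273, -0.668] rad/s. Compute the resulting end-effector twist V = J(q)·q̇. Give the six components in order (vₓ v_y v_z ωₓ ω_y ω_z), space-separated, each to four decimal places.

o_n = [0.3462, 1.0282, -0.1482]
J₁: ẑ×o_n = [-1.0282, 0.3462, 0.0000], ω = ẑ
J2: z=[0.9744, 0.2250, 0.0000] o=[-0.0720, 0.3118, 0.0000] → [-0.0333, 0.1444, 0.6039, 0.9744, 0.2250, 0.0000]
J3: z=[0.0806, -0.3492, 0.9336] o=[-0.1056, 0.4573, 0.0573] → [-0.4611, 0.4383, 0.2038, 0.0806, -0.3492, 0.9336]
J4: z=[0.6904, 0.6952, 0.2004] o=[-0.2853, 0.6144, 0.1316] → [-0.2774, 0.3197, -0.1534, 0.6904, 0.6952, 0.2004]
J5: z=[-0.6162, 0.7101, -0.3407] o=[-0.0654, 0.5497, -0.4012] → [0.3426, 0.0156, -0.5872, -0.6162, 0.7101, -0.3407]
V = J·q̇ = [-0.4851, -0.1443, 0.0788, -0.2668, -0.6537, 0.3482]

-0.4851 -0.1443 0.0788 -0.2668 -0.6537 0.3482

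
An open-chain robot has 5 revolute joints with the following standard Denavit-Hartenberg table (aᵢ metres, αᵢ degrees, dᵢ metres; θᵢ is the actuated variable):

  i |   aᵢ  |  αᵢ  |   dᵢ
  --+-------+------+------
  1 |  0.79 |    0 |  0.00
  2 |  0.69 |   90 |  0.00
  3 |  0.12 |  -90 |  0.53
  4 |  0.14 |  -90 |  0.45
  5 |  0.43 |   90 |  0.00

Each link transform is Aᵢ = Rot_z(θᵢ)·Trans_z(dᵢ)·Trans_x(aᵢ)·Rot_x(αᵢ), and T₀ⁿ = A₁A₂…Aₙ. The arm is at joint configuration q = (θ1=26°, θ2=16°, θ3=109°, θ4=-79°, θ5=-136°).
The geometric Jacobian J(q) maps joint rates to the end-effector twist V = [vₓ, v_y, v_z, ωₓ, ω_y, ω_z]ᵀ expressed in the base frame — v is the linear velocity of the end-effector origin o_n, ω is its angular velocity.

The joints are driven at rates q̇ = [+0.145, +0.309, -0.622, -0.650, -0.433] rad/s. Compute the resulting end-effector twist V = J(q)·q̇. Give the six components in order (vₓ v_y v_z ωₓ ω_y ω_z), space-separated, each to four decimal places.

o_n = [0.9189, 0.0449, -0.1608]
J₁: ẑ×o_n = [-0.0449, 0.9189, 0.0000], ω = ẑ
J2: z=[0.0000, 0.0000, 1.0000] o=[0.7100, 0.3463, 0.0000] → [0.3014, 0.2089, -0.0000, 0.0000, 0.0000, 1.0000]
J3: z=[0.6691, -0.7431, 0.0000] o=[1.2228, 0.8080, 0.0000] → [0.1195, 0.1076, -0.7365, 0.6691, -0.7431, 0.0000]
J4: z=[-0.7027, -0.6327, -0.3256] o=[1.5484, 0.3880, 0.1135] → [0.0618, 0.0122, -0.1572, -0.7027, -0.6327, -0.3256]
J5: z=[-0.3652, -0.0720, 0.9281] o=[1.3177, -0.0046, -0.0078] → [-0.0349, -0.4260, -0.0468, -0.3652, -0.0720, 0.9281]
V = J·q̇ = [-0.0128, 0.3074, 0.5805, 0.1986, 0.9047, 0.2637]

-0.0128 0.3074 0.5805 0.1986 0.9047 0.2637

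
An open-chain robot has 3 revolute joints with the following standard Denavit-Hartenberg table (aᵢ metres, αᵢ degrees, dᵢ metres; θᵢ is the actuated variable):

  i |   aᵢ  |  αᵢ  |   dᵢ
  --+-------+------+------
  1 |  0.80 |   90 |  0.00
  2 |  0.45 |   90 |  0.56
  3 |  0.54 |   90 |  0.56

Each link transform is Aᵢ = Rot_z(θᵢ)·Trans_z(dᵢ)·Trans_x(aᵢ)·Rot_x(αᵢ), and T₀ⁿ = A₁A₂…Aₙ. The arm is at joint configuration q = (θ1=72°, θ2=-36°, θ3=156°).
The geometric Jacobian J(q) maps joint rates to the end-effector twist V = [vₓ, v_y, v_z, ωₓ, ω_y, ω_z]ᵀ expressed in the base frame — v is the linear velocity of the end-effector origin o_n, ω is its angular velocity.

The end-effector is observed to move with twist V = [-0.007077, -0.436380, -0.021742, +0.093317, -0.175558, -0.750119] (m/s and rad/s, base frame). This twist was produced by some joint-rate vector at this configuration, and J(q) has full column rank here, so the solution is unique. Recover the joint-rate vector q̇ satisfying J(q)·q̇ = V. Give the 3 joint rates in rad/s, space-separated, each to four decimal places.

-0.5600 0.1430 0.2350

o_n = [0.8761, 0.1735, -0.4276]
J₁: ẑ×o_n = [-0.1735, 0.8761, 0.0000], ω = ẑ
J2: z=[0.9511, -0.3090, 0.0000] o=[0.2472, 0.7608, 0.0000] → [0.1321, 0.4067, -0.3642, 0.9511, -0.3090, 0.0000]
J3: z=[-0.1816, -0.5590, -0.8090] o=[0.8923, 0.9340, -0.2645] → [-0.5241, -0.0166, 0.1291, -0.1816, -0.5590, -0.8090]
q̇ = J⁺·V = [-0.5600, 0.1430, 0.2350]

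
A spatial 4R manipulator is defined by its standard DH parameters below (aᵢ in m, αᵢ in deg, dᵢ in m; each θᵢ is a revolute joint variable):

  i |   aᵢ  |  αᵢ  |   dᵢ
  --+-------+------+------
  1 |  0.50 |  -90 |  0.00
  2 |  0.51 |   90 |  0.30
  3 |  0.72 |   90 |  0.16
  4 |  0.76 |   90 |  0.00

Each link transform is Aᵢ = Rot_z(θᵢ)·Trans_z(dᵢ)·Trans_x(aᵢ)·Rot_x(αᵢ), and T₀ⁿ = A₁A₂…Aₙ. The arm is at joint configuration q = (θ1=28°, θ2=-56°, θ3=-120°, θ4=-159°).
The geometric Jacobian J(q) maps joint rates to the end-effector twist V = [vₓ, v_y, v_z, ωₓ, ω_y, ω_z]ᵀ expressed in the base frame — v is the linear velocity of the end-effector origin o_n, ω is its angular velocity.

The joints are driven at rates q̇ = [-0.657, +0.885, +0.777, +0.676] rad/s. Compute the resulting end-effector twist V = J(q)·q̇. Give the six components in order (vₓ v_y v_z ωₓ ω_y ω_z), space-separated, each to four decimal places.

o_n = [0.6364, 0.6679, 0.3556]
J₁: ẑ×o_n = [-0.6679, 0.6364, 0.0000], ω = ẑ
J2: z=[-0.4695, 0.8829, 0.0000] o=[0.4415, 0.2347, 0.0000] → [0.3140, 0.1670, -0.3754, -0.4695, 0.8829, 0.0000]
J3: z=[-0.7320, -0.3892, 0.5592] o=[0.5524, 0.6335, 0.4228] → [0.0069, -0.0022, 0.0075, -0.7320, -0.3892, 0.5592]
J4: z=[-0.6623, 0.2141, -0.7180] o=[0.5503, -0.0738, 0.2138] → [0.5629, 0.0321, -0.5097, -0.6623, 0.2141, -0.7180]
V = J·q̇ = [1.1026, -0.2503, -0.6709, -1.4320, 0.6237, -0.7079]

1.1026 -0.2503 -0.6709 -1.4320 0.6237 -0.7079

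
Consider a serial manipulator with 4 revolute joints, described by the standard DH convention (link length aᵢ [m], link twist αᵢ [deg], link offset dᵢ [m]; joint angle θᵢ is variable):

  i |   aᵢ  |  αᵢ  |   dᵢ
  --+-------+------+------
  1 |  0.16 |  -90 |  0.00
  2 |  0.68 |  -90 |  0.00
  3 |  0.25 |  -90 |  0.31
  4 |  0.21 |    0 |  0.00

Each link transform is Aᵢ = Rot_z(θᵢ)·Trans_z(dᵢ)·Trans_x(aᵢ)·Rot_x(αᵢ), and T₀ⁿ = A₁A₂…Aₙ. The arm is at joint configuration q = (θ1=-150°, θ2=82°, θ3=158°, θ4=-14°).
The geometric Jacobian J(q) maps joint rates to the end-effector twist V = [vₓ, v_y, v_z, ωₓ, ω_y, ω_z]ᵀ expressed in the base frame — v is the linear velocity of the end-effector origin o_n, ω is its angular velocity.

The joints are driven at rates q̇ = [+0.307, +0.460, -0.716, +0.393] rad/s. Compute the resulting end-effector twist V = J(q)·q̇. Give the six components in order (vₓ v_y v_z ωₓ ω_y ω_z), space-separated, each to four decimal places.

o_n = [0.0546, 0.2278, -0.3070]
J₁: ẑ×o_n = [-0.2278, 0.0546, 0.0000], ω = ẑ
J2: z=[0.5000, -0.8660, 0.0000] o=[-0.1386, -0.0800, 0.0000] → [0.2658, 0.1535, 0.3212, 0.5000, -0.8660, 0.0000]
J3: z=[0.8576, 0.4951, -0.1392] o=[-0.2205, -0.1273, -0.6734] → [0.2308, -0.3525, 0.1683, 0.8576, 0.4951, -0.1392]
J4: z=[0.5087, -0.7769, 0.3710] o=[0.0264, 0.1234, -0.4870] → [-0.1786, -0.0811, 0.0750, 0.5087, -0.7769, 0.3710]
V = J·q̇ = [-0.1831, 0.3079, 0.0567, -0.1841, -1.0582, 0.5524]

-0.1831 0.3079 0.0567 -0.1841 -1.0582 0.5524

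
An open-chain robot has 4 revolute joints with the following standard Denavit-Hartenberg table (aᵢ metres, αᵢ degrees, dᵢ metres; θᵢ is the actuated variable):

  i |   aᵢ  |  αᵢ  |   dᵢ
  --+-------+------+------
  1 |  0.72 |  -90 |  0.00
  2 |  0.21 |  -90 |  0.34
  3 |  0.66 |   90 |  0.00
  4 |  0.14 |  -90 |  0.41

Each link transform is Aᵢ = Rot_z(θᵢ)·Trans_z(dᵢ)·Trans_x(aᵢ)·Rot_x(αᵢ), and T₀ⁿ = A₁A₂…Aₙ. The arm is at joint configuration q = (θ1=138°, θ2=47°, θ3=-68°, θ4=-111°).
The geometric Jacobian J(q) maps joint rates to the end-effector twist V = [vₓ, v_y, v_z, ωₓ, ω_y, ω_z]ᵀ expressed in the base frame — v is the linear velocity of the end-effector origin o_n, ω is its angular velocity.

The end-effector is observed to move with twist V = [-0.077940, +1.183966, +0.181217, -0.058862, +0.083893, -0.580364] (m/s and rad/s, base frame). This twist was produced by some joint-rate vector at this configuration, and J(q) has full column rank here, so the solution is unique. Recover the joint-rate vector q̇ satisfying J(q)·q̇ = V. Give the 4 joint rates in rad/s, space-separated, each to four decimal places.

o_n = [-1.3443, -0.2147, 0.0465]
J₁: ẑ×o_n = [0.2147, -1.3443, 0.0000], ω = ẑ
J2: z=[-0.6691, -0.7431, 0.0000] o=[-0.5351, 0.4818, 0.0000] → [-0.0346, 0.0311, -0.1353, -0.6691, -0.7431, 0.0000]
J3: z=[0.5435, -0.4894, -0.6820] o=[-0.8690, 0.3249, -0.1536] → [-0.4659, 0.2154, -0.5259, 0.5435, -0.4894, -0.6820]
J4: z=[0.2193, -0.7015, 0.6781] o=[-1.4038, -0.0170, -0.3344] → [-0.1332, -0.0432, -0.0016, 0.2193, -0.7015, 0.6781]
q̇ = J⁺·V = [-0.9410, -0.1020, -0.3190, 0.2110]

-0.9410 -0.1020 -0.3190 0.2110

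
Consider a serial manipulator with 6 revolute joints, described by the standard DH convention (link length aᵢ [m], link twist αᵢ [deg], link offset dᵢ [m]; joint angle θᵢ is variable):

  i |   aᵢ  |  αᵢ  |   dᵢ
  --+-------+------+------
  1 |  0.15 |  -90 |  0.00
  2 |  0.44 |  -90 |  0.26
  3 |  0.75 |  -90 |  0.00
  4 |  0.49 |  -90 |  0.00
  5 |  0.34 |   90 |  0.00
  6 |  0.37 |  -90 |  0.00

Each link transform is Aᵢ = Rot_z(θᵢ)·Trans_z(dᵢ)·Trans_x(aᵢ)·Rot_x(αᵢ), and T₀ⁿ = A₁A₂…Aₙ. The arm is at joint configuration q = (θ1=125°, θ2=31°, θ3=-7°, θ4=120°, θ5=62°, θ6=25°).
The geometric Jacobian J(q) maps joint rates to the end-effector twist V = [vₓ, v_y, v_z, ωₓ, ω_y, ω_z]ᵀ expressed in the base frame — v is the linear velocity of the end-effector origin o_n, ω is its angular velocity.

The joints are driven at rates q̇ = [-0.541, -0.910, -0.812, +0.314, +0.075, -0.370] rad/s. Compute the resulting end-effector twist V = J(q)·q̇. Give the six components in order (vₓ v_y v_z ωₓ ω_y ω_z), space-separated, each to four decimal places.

o_n = [-1.2719, 0.2864, 0.2350]
J₁: ẑ×o_n = [-0.2864, -1.2719, 0.0000], ω = ẑ
J2: z=[-0.8192, -0.5736, 0.0000] o=[-0.0860, 0.1229, 0.0000] → [-0.1348, 0.1925, -0.8141, -0.8192, -0.5736, 0.0000]
J3: z=[0.2954, -0.4219, -0.8572] o=[-0.5153, 0.2827, -0.2266] → [-0.1916, 0.5121, -0.3181, 0.2954, -0.4219, -0.8572]
J4: z=[0.7531, 0.6549, -0.0628] o=[-0.9562, 0.7530, -0.6100] → [0.5241, -0.6166, -0.1446, 0.7531, 0.6549, -0.0628]
J5: z=[0.6568, -0.7540, 0.0141] o=[-0.9375, 0.7784, -0.1210] → [-0.2615, -0.2386, -0.5751, 0.6568, -0.7540, 0.0141]
J6: z=[0.3872, 0.3532, 0.8517] o=[-1.1576, 0.5900, 0.0571] → [0.3214, -0.1662, -0.0772, 0.3872, 0.3532, 0.8517]
V = J·q̇ = [0.4592, -0.0529, 0.9391, 0.6480, 0.8829, -0.1787]

0.4592 -0.0529 0.9391 0.6480 0.8829 -0.1787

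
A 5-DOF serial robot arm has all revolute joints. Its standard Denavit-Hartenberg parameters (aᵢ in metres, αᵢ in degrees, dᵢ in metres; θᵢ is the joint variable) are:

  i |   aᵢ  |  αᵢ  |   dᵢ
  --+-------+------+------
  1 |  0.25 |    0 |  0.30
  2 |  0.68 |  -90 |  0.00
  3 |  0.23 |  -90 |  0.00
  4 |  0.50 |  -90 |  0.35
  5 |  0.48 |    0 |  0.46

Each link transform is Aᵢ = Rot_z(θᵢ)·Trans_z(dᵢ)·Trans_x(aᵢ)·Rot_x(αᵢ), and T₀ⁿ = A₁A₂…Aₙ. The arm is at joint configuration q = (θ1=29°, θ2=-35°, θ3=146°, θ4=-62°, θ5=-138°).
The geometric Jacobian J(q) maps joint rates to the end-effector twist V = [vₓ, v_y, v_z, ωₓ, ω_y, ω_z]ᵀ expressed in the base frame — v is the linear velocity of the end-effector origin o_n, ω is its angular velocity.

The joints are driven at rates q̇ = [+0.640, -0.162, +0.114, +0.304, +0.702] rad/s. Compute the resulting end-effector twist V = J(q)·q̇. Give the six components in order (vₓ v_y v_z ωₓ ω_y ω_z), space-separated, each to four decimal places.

o_n = [-0.0677, 0.0614, 0.4631]
J₁: ẑ×o_n = [-0.0614, -0.0677, 0.0000], ω = ẑ
J2: z=[0.0000, 0.0000, 1.0000] o=[0.2187, 0.1212, 0.3000] → [0.0598, -0.2863, 0.0000, 0.0000, 0.0000, 1.0000]
J3: z=[0.1045, 0.9945, 0.0000] o=[0.8949, 0.0501, 0.3000] → [0.1622, -0.0170, 0.9585, 0.1045, 0.9945, 0.0000]
J4: z=[-0.5561, 0.0585, 0.8290] o=[0.7053, 0.0701, 0.1714] → [0.0243, -0.4786, 0.0500, -0.5561, 0.0585, 0.8290]
J5: z=[-0.7771, -0.3904, -0.4937] o=[0.3633, 0.5499, 0.3303] → [-0.2931, 0.3160, 0.2114, -0.7771, -0.3904, -0.4937]
V = J·q̇ = [-0.2288, 0.0774, 0.2729, -0.7026, -0.1429, 0.3834]

-0.2288 0.0774 0.2729 -0.7026 -0.1429 0.3834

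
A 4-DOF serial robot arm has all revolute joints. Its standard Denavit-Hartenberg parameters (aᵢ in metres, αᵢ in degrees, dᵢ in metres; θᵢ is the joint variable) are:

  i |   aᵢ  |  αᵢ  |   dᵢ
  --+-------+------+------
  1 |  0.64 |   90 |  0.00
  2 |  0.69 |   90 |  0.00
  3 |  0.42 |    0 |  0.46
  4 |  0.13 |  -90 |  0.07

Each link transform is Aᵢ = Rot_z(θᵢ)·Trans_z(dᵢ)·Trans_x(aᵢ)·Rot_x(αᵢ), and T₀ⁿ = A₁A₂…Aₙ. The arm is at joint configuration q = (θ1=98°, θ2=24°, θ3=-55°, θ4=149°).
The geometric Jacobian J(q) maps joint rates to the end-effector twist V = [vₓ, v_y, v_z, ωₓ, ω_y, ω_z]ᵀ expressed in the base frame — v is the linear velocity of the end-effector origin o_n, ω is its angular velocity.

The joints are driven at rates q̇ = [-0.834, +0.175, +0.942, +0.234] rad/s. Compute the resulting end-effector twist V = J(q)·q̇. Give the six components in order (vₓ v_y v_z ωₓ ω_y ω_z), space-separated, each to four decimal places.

1.5669 0.5783 0.2549 0.1067 0.4980 -1.9083

o_n = [-0.4485, 1.6514, -0.1092]
J₁: ẑ×o_n = [-1.6514, -0.4485, 0.0000], ω = ẑ
J2: z=[0.9903, 0.1392, 0.0000] o=[-0.0891, 0.6338, 0.0000] → [-0.0152, 0.1082, 1.0577, 0.9903, 0.1392, 0.0000]
J3: z=[-0.0566, 0.4028, -0.9135] o=[-0.1768, 1.2580, 0.2806] → [0.2023, 0.2262, 0.0872, -0.0566, 0.4028, -0.9135]
J4: z=[-0.0566, 0.4028, -0.9135] o=[-0.5742, 1.6133, -0.0416] → [0.0075, -0.1186, -0.0527, -0.0566, 0.4028, -0.9135]
V = J·q̇ = [1.5669, 0.5783, 0.2549, 0.1067, 0.4980, -1.9083]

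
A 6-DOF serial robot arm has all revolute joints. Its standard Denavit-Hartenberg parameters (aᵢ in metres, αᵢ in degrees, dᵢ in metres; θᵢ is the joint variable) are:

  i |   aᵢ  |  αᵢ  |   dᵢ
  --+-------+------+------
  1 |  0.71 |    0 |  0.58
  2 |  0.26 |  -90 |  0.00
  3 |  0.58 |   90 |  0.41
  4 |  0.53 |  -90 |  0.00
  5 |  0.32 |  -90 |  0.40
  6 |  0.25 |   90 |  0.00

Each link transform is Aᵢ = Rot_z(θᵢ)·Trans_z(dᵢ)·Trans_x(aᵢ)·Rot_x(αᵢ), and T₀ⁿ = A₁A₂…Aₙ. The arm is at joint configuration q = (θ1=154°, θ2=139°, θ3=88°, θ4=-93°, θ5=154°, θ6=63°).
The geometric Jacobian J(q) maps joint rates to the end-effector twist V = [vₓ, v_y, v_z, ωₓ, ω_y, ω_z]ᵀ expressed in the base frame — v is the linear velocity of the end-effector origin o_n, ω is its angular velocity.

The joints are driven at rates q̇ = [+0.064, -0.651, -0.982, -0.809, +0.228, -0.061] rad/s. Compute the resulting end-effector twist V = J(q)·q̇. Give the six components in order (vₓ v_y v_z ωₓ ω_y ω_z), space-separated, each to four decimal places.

0.2331 -0.9917 -0.0469 -1.2737 0.3886 -0.8433

o_n = [-0.3607, 0.3245, -0.1758]
J₁: ẑ×o_n = [-0.3245, -0.3607, 0.0000], ω = ẑ
J2: z=[0.0000, 0.0000, 1.0000] o=[-0.6381, 0.3112, 0.5800] → [-0.0132, 0.2774, 0.0000, 0.0000, 0.0000, 1.0000]
J3: z=[0.9205, 0.3907, 0.0000] o=[-0.5366, 0.0719, 0.5800] → [-0.2953, 0.6957, 0.1638, 0.9205, 0.3907, 0.0000]
J4: z=[0.3905, -0.9199, 0.0349] o=[-0.1512, 0.2135, 0.0004] → [0.1582, 0.0615, -0.1494, 0.3905, -0.9199, 0.0349]
J5: z=[-0.0346, -0.0525, -0.9980] o=[-0.6388, 0.0076, 0.0281] → [0.3270, -0.2846, 0.0037, -0.0346, -0.0525, -0.9980]
J6: z=[0.7543, -0.6565, 0.0084] o=[-0.4428, 0.2273, -0.3911] → [-0.1421, -0.1617, 0.1272, 0.7543, -0.6565, 0.0084]
V = J·q̇ = [0.2331, -0.9917, -0.0469, -1.2737, 0.3886, -0.8433]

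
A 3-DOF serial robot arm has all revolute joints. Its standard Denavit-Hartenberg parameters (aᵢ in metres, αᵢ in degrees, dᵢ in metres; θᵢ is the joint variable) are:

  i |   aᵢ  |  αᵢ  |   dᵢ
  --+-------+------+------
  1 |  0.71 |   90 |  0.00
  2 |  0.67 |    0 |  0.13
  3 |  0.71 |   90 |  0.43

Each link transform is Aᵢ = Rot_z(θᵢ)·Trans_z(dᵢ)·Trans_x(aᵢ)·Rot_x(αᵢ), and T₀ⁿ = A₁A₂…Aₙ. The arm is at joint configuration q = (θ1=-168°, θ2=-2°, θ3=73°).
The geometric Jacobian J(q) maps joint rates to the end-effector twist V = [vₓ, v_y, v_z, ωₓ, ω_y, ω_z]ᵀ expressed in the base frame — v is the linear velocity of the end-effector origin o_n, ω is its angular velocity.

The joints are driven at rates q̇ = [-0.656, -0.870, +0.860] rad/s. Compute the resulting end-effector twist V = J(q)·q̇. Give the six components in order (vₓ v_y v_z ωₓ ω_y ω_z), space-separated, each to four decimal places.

o_n = [-1.6920, 0.2129, 0.6479]
J₁: ẑ×o_n = [-0.2129, -1.6920, 0.0000], ω = ẑ
J2: z=[-0.2079, 0.9781, 0.0000] o=[-0.6945, -0.1476, 0.0000] → [0.6338, 0.1347, 0.9007, -0.2079, 0.9781, 0.0000]
J3: z=[-0.2079, 0.9781, 0.0000] o=[-1.3765, -0.1597, -0.0234] → [0.6566, 0.1396, 0.2312, -0.2079, 0.9781, 0.0000]
V = J·q̇ = [0.1530, 1.1128, -0.5849, 0.0021, -0.0098, -0.6560]

0.1530 1.1128 -0.5849 0.0021 -0.0098 -0.6560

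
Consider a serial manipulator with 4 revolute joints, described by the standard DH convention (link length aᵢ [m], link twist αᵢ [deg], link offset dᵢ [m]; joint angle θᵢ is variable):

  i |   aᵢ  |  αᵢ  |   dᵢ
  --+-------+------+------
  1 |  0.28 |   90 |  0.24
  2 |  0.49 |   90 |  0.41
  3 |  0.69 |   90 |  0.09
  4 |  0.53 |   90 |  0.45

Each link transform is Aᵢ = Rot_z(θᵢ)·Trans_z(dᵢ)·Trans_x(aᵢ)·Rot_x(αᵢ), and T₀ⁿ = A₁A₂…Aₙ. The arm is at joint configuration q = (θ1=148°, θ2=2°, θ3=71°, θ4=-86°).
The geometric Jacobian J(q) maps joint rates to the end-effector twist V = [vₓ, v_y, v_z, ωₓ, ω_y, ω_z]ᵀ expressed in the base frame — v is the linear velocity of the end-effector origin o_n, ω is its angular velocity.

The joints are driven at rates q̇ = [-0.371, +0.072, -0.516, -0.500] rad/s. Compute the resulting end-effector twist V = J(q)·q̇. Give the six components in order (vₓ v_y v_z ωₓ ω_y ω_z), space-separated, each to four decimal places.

o_n = [-0.6971, 1.5568, 0.7187]
J₁: ẑ×o_n = [-1.5568, -0.6971, 0.0000], ω = ẑ
J2: z=[0.5299, 0.8480, 0.0000] o=[-0.2375, 0.1484, 0.2400] → [0.4059, -0.2536, 1.1361, 0.5299, 0.8480, 0.0000]
J3: z=[-0.0296, 0.0185, -0.9994] o=[-0.4355, 0.7556, 0.2571] → [0.8093, 0.2751, -0.0189, -0.0296, 0.0185, -0.9994]
J4: z=[-0.9739, 0.2246, 0.0330] o=[-0.2828, 1.4295, 0.1750] → [0.1179, 0.5158, -0.0309, -0.9739, 0.2246, 0.0330]
V = J·q̇ = [0.1302, -0.1595, 0.1070, 0.5404, -0.0608, 0.1282]

0.1302 -0.1595 0.1070 0.5404 -0.0608 0.1282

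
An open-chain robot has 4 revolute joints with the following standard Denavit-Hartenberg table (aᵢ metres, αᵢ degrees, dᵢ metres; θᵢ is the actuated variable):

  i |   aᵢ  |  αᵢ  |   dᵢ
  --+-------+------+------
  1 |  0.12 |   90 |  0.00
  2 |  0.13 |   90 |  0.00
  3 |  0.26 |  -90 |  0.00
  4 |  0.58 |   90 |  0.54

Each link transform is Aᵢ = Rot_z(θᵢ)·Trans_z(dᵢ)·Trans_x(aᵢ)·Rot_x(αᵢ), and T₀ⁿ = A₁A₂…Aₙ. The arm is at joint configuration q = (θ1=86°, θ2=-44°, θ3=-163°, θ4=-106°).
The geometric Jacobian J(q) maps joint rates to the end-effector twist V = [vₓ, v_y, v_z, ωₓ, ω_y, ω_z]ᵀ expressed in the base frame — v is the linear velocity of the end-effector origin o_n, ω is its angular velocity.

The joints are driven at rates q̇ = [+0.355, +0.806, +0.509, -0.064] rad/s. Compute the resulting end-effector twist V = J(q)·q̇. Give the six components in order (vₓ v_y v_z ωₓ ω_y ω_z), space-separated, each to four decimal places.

o_n = [-0.5534, -0.0907, -0.5345]
J₁: ẑ×o_n = [0.0907, -0.5534, 0.0000], ω = ẑ
J2: z=[0.9976, -0.0698, 0.0000] o=[0.0084, 0.1197, 0.0000] → [0.0373, 0.5332, -0.2491, 0.9976, -0.0698, 0.0000]
J3: z=[-0.0485, -0.6930, -0.7193] o=[0.0149, 0.2130, -0.0903] → [0.0894, 0.3872, -0.3791, -0.0485, -0.6930, -0.7193]
J4: z=[-0.9393, 0.2765, -0.2031] o=[-0.0734, 0.0399, 0.0824] → [-0.1971, -0.4820, 0.2554, -0.9393, 0.2765, -0.2031]
V = J·q̇ = [0.1204, 0.4613, -0.4101, 0.8395, -0.4266, 0.0019]

0.1204 0.4613 -0.4101 0.8395 -0.4266 0.0019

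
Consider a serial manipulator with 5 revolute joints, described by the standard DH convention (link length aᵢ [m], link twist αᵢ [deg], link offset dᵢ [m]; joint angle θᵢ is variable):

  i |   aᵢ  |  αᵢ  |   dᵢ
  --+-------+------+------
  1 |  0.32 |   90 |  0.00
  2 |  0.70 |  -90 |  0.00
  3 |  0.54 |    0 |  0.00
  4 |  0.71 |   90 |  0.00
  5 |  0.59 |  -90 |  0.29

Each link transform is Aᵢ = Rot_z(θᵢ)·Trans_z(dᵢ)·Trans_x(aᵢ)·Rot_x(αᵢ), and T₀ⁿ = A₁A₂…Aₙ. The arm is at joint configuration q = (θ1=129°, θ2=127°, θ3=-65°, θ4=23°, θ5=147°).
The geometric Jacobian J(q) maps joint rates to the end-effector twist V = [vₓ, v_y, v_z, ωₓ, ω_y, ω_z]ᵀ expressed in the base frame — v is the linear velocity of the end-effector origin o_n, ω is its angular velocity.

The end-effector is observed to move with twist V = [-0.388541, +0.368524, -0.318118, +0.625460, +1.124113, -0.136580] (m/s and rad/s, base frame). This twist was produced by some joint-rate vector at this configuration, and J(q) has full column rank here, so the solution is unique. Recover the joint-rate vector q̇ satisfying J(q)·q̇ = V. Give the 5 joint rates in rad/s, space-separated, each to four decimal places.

0.2960 0.4890 0.0110 -0.1340 0.9480

o_n = [0.9585, 0.1653, 0.5207]
J₁: ẑ×o_n = [-0.1653, 0.9585, 0.0000], ω = ẑ
J2: z=[0.7771, 0.6293, 0.0000] o=[-0.2014, 0.2487, 0.0000] → [0.3277, -0.4046, -0.7947, 0.7771, 0.6293, 0.0000]
J3: z=[0.5026, -0.6207, -0.6018] o=[0.0637, -0.0787, 0.5590] → [0.1707, -0.5192, 0.6780, 0.5026, -0.6207, -0.6018]
J4: z=[0.5026, -0.6207, -0.6018] o=[0.5305, 0.1226, 0.7413] → [0.1627, -0.1467, 0.2871, 0.5026, -0.6207, -0.6018]
J5: z=[0.3241, 0.7806, -0.5344] o=[1.0995, 0.1748, 1.1627] → [-0.5062, 0.2835, 0.1071, 0.3241, 0.7806, -0.5344]
q̇ = J⁺·V = [0.2960, 0.4890, 0.0110, -0.1340, 0.9480]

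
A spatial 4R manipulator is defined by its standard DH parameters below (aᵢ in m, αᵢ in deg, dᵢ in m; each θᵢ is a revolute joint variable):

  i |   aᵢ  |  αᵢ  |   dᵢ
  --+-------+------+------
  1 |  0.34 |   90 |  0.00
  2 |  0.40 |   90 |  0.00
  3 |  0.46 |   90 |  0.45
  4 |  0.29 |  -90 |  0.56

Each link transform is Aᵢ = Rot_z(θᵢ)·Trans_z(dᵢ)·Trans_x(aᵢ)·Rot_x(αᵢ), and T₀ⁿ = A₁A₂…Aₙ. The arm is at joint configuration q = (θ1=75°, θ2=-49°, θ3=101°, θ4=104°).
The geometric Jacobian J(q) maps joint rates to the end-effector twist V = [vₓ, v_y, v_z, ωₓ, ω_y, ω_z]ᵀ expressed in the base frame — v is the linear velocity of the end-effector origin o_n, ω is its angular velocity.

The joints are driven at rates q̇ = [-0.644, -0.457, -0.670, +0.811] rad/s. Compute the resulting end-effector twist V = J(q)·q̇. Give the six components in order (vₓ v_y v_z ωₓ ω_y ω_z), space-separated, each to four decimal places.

o_n = [0.5666, 0.2232, -1.1404]
J₁: ẑ×o_n = [-0.2232, 0.5666, 0.0000], ω = ẑ
J2: z=[0.9659, -0.2588, 0.0000] o=[0.0880, 0.3284, 0.0000] → [0.2952, 1.1016, 0.0223, 0.9659, -0.2588, 0.0000]
J3: z=[-0.1953, -0.7290, -0.6561] o=[0.1559, 0.5819, -0.3019] → [0.3760, -0.4332, 0.3695, -0.1953, -0.7290, -0.6561]
J4: z=[0.3510, 0.5727, -0.7408] o=[0.4893, 0.0814, -0.5309] → [-0.2440, 0.1567, 0.0055, 0.3510, 0.5727, -0.7408]
V = J·q̇ = [-0.4409, -0.4510, -0.2533, -0.0259, 1.0711, -0.8053]

-0.4409 -0.4510 -0.2533 -0.0259 1.0711 -0.8053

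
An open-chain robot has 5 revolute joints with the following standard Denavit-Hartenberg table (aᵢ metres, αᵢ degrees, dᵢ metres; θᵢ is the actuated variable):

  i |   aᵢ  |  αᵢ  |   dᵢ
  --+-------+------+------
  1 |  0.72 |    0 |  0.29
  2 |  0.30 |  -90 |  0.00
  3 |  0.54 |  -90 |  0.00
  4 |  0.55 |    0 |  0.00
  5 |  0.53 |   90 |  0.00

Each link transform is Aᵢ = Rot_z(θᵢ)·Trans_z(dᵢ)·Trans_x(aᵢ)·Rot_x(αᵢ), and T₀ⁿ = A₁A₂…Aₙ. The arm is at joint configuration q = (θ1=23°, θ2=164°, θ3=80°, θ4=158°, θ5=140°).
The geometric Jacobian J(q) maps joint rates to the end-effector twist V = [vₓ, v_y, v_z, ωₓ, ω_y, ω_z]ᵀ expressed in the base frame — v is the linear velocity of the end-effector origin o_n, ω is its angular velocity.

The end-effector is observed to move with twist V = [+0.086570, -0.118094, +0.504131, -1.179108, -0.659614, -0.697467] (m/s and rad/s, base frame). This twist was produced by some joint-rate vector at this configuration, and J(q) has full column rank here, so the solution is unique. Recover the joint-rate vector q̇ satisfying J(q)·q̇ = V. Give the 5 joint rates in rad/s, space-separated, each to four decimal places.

-0.3950 -0.5230 0.5110 -0.2780 -0.9920

o_n = [0.3489, -0.0211, 0.0154]
J₁: ẑ×o_n = [0.0211, 0.3489, -0.0000], ω = ẑ
J2: z=[0.0000, 0.0000, 1.0000] o=[0.6628, 0.2813, 0.2900] → [0.3024, -0.3139, 0.0000, 0.0000, 0.0000, 1.0000]
J3: z=[0.1219, -0.9925, 0.0000] o=[0.3650, 0.2448, 0.2900] → [0.2726, 0.0335, -0.0484, 0.1219, -0.9925, 0.0000]
J4: z=[0.9775, 0.1200, -0.1736] o=[0.2719, 0.2333, -0.2418] → [-0.0133, -0.2647, -0.2579, 0.9775, 0.1200, -0.1736]
J5: z=[0.9775, 0.1200, -0.1736] o=[0.3347, 0.4486, 0.2604] → [-0.1110, 0.2371, -0.4609, 0.9775, 0.1200, -0.1736]
q̇ = J⁺·V = [-0.3950, -0.5230, 0.5110, -0.2780, -0.9920]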